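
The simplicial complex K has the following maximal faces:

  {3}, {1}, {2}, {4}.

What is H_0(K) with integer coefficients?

Fix the vertex order 1 < 2 < 3 < 4 and write every simplex with vertices in increasing order. Then dim K = 0 and the simplices of K are:

  0-simplices (4): [1], [2], [3], [4]

so the chain groups are C_0 ≅ Z^4.

Reading off H_k = ker ∂_k / im ∂_{k+1}:

  H_0: rank C_0 − rank ∂_1 = 4 − 0 = 4, and there is no ∂_1, so H_0 ≅ Z^4.

H_0 = Z^4.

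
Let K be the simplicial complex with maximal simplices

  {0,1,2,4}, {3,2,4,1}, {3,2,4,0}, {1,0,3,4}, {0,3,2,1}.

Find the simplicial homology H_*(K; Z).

H_0 ≅ Z,  H_1 = 0,  H_2 = 0,  H_3 ≅ Z.

Fix the vertex order 0 < 1 < 2 < 3 < 4 and write every simplex with vertices in increasing order. Then dim K = 3 and the simplices of K are:

  0-simplices (5): [0], [1], [2], [3], [4]
  1-simplices (10): [0,1], [0,2], [0,3], [0,4], [1,2], [1,3], [1,4], [2,3], [2,4], [3,4]
  2-simplices (10): [0,1,2], [0,1,3], [0,1,4], [0,2,3], [0,2,4], [0,3,4], [1,2,3], [1,2,4], [1,3,4], [2,3,4]
  3-simplices (5): [0,1,2,3], [0,1,2,4], [0,1,3,4], [0,2,3,4], [1,2,3,4]

so the chain groups are C_0 ≅ Z^5, C_1 ≅ Z^10, C_2 ≅ Z^10, C_3 ≅ Z^5.

∂_1: C_1 → C_0 maps an edge to its endpoints' difference, ∂[p,q] = q − p. For instance
  ∂[2,3] = [3] − [2].
The 5×10 boundary matrix has rank 4 and Smith normal form diag(1,1,1,1).

Boundary ∂_2: C_2 → C_1 acts by ∂[p,q,r] = [q,r] − [p,r] + [p,q]. For instance
  ∂[0,1,3] = [1,3] − [0,3] + [0,1],
  ∂[0,1,2] = [1,2] − [0,2] + [0,1].
The resulting 10×10 matrix has rank 6, and its Smith normal form has invariant factors (1,1,1,1,1,1).

The boundary map ∂_3: C_3 → C_2 sends each 3-simplex σ to the alternating sum Σ_i (−1)^i (σ with its i-th vertex removed). For instance
  ∂[0,1,2,4] = [1,2,4] − [0,2,4] + [0,1,4] − [0,1,2],
  ∂[1,2,3,4] = [2,3,4] − [1,3,4] + [1,2,4] − [1,2,3].
This gives a 10×5 integer matrix of rank 4; reducing to Smith normal form yields diagonal entries (1,1,1,1).

Computing H_k = (kernel of ∂_k) / (image of ∂_{k+1}):

  H_0: rank C_0 − rank ∂_1 = 5 − 4 = 1, and the invariant factors of ∂_1 are all 1, so H_0 = Z.
  H_1: rank ker ∂_1 − rank ∂_2 = (10 − 4) − 6 = 0, and the invariant factors of ∂_2 are all 1, so H_1 = 0.
  H_2: rank ker ∂_2 − rank ∂_3 = (10 − 6) − 4 = 0, and the invariant factors of ∂_3 are all 1, so H_2 = 0.
  H_3: rank ker ∂_3 − rank ∂_4 = (5 − 4) − 0 = 1, and there is no ∂_4, so H_3 = Z.

As a check, the Euler characteristic is 5 − 10 + 10 − 5 = 0, which agrees with 1 − 0 + 0 − 1 = 0.
(K is a triangulation of the 3-sphere S^3.)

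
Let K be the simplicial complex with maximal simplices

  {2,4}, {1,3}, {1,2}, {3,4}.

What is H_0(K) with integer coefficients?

Order the vertices as 1 < 2 < 3 < 4. Listing each simplex with vertices in this order, K has dimension 1 with simplices:

  0-simplices (4): [1], [2], [3], [4]
  1-simplices (4): [1,2], [1,3], [2,4], [3,4]

so the chain groups are C_0 ≅ Z^4, C_1 ≅ Z^4.

Boundary ∂_1: C_1 → C_0 sends each edge [p,q] (with p < q) to q − p. For instance
  ∂[2,4] = [4] − [2].
The 4×4 boundary matrix has rank 3 and Smith normal form diag(1,1,1).

Reading off H_k = ker ∂_k / im ∂_{k+1}:

  H_0: rank C_0 − rank ∂_1 = 4 − 3 = 1, and the invariant factors of ∂_1 are all 1, so H_0 ≅ Z.

(K is a triangulation of the circle S^1.)

H_0 ≅ Z.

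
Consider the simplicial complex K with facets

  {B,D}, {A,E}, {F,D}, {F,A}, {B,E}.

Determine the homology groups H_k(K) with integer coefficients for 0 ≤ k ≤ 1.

H_0 = Z,  H_1 = Z.

Take the total order A < B < D < E < F on the vertex set. Then K (dimension 1) consists of the simplices:

  0-simplices (5): A, B, D, E, F
  1-simplices (5): AE, AF, BD, BE, DF

giving chain groups C_0 ≅ Z^5, C_1 ≅ Z^5.

∂_1: C_1 → C_0 is given by ∂[p,q] = [q] − [p]. For instance
  ∂BE = E − B.
The 5×5 boundary matrix has rank 4 and Smith normal form diag(1,1,1,1).

Computing H_k = (kernel of ∂_k) / (image of ∂_{k+1}):

  H_0: rank C_0 − rank ∂_1 = 5 − 4 = 1, and the invariant factors of ∂_1 are all 1, so H_0 = Z.
  H_1: rank ker ∂_1 − rank ∂_2 = (5 − 4) − 0 = 1, and there is no ∂_2, so H_1 = Z.

(K is a triangulation of the circle S^1.)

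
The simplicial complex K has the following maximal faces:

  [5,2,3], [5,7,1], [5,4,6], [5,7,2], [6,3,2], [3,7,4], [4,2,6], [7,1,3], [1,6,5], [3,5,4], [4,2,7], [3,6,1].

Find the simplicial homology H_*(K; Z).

Order the vertices as 1 < 2 < 3 < 4 < 5 < 6 < 7. Listing each simplex with vertices in this order, K has dimension 2 with simplices:

  0-simplices (7): [1], [2], [3], [4], [5], [6], [7]
  1-simplices (18): [1,3], [1,5], [1,6], [1,7], [2,3], [2,4], [2,5], [2,6], [2,7], [3,4], [3,5], [3,6], [3,7], [4,5], [4,6], [4,7], [5,6], [5,7]
  2-simplices (12): [1,3,6], [1,3,7], [1,5,6], [1,5,7], [2,3,5], [2,3,6], [2,4,6], [2,4,7], [2,5,7], [3,4,5], [3,4,7], [4,5,6]

Hence C_0 ≅ Z^7, C_1 ≅ Z^18, C_2 ≅ Z^12.

The boundary map ∂_1: C_1 → C_0 maps an edge to its endpoints' difference, ∂[p,q] = q − p.
This gives a 7×18 integer matrix of rank 6; reducing to Smith normal form yields diagonal entries (1,1,1,1,1,1).

∂_2: C_2 → C_1 sends each 2-simplex [p,q,r] to [q,r] − [p,r] + [p,q]. For instance
  ∂[1,5,6] = [5,6] − [1,6] + [1,5],
  ∂[2,3,6] = [3,6] − [2,6] + [2,3].
This gives a 18×12 integer matrix of rank 12; reducing to Smith normal form yields diagonal entries (1,1,1,1,1,1,1,1,1,1,1,2).

Computing H_k = (kernel of ∂_k) / (image of ∂_{k+1}):

  H_0: rank C_0 − rank ∂_1 = 7 − 6 = 1, and the invariant factors of ∂_1 are all 1, so H_0 ≅ Z.
  H_1: rank ker ∂_1 − rank ∂_2 = (18 − 6) − 12 = 0, and ∂_2 has invariant factor 2 > 1, so H_1 ≅ Z/2.
  H_2: rank ker ∂_2 − rank ∂_3 = (12 − 12) − 0 = 0, and there is no ∂_3, so H_2 ≅ 0.

As a check, the Euler characteristic is 7 − 18 + 12 = 1, which agrees with 1 − 0 + 0 = 1.
(K is a triangulation of the real projective plane RP^2.)

H_0 = Z,  H_1 = Z/2,  H_2 = 0.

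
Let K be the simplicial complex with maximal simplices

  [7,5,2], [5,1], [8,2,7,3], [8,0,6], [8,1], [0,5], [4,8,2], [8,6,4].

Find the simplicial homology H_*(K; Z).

H_0 = Z,  H_1 = Z^2,  H_2 = 0,  H_3 = 0.

Fix the vertex order 0 < 1 < 2 < 3 < 4 < 5 < 6 < 7 < 8 and write every simplex with vertices in increasing order. Then dim K = 3 and the simplices of K are:

  0-simplices (9): [0], [1], [2], [3], [4], [5], [6], [7], [8]
  1-simplices (17): [0,5], [0,6], [0,8], [1,5], [1,8], [2,3], [2,4], [2,5], [2,7], [2,8], [3,7], [3,8], [4,6], [4,8], [5,7], [6,8], [7,8]
  2-simplices (8): [0,6,8], [2,3,7], [2,3,8], [2,4,8], [2,5,7], [2,7,8], [3,7,8], [4,6,8]
  3-simplices (1): [2,3,7,8]

Hence C_0 ≅ Z^9, C_1 ≅ Z^17, C_2 ≅ Z^8, C_3 ≅ Z^1.

The boundary map ∂_1: C_1 → C_0 sends each edge [p,q] (with p < q) to q − p.
The resulting 9×17 matrix has rank 8, and its Smith normal form has invariant factors (1,1,1,1,1,1,1,1).

Boundary ∂_2: C_2 → C_1 acts by ∂[p,q,r] = [q,r] − [p,r] + [p,q]. For instance
  ∂[2,3,8] = [3,8] − [2,8] + [2,3],
  ∂[2,4,8] = [4,8] − [2,8] + [2,4].
As a 17×8 matrix over Z this has rank 7, with invariant factors (1,1,1,1,1,1,1).

∂_3: C_3 → C_2 sends each 3-simplex σ to the alternating sum Σ_i (−1)^i (σ with its i-th vertex removed). For instance
  ∂[2,3,7,8] = [3,7,8] − [2,7,8] + [2,3,8] − [2,3,7].
The resulting 8×1 matrix has rank 1, and its Smith normal form has invariant factors (1).

From H_k ≅ ker(∂_k) / im(∂_{k+1}) we obtain:

  H_0: rank C_0 − rank ∂_1 = 9 − 8 = 1, and the invariant factors of ∂_1 are all 1, so H_0 = Z.
  H_1: rank ker ∂_1 − rank ∂_2 = (17 − 8) − 7 = 2, and the invariant factors of ∂_2 are all 1, so H_1 = Z^2.
  H_2: rank ker ∂_2 − rank ∂_3 = (8 − 7) − 1 = 0, and the invariant factors of ∂_3 are all 1, so H_2 = 0.
  H_3: rank ker ∂_3 − rank ∂_4 = (1 − 1) − 0 = 0, and there is no ∂_4, so H_3 = 0.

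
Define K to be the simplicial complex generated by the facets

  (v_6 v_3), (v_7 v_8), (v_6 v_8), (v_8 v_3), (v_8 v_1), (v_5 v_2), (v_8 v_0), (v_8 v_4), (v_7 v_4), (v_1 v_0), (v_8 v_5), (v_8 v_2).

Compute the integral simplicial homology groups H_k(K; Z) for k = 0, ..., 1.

H_0 = Z,  H_1 = Z^4.

K has 9 vertices, 12 edges.
rank ∂_0 = 0, rank ∂_1 = 8 ⇒ b_0 = 9 − 0 − 8 = 1; all invariant factors of ∂_1 are 1 so no torsion. So H_0 ≅ Z.
rank ∂_1 = 8, rank ∂_2 = 0 ⇒ b_1 = 12 − 8 − 0 = 4. So H_1 ≅ Z^4.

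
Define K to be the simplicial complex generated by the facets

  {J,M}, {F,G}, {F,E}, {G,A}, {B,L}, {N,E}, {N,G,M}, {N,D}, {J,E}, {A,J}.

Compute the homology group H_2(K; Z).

H_2 = 0.

Fix the vertex order A < B < D < E < F < G < J < L < M < N and write every simplex with vertices in increasing order. Then dim K = 2 and the simplices of K are:

  0-simplices (10): A, B, D, E, F, G, J, L, M, N
  1-simplices (12): AG, AJ, BL, DN, EF, EJ, EN, FG, GM, GN, JM, MN
  2-simplices (1): GMN

so the chain groups are C_0 ≅ Z^10, C_1 ≅ Z^12, C_2 ≅ Z^1.

∂_1: C_1 → C_0 is given by ∂[p,q] = [q] − [p].
The resulting 10×12 matrix has rank 8, and its Smith normal form has invariant factors (1,1,1,1,1,1,1,1).

∂_2: C_2 → C_1 maps a triangle to the signed sum of its edges. For instance
  ∂GMN = MN − GN + GM.
The 12×1 boundary matrix has rank 1 and Smith normal form diag(1).

Now H_k = ker ∂_k / im ∂_{k+1}, so:

  H_2: rank ker ∂_2 − rank ∂_3 = (1 − 1) − 0 = 0, and there is no ∂_3, so H_2 ≅ 0.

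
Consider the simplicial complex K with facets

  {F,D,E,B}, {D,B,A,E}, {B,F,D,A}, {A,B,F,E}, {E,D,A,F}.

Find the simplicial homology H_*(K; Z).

K has 5 vertices, 10 edges, 10 triangles, 5 3-simplices.
rank ∂_0 = 0, rank ∂_1 = 4 ⇒ b_0 = 5 − 0 − 4 = 1; all invariant factors of ∂_1 are 1 so no torsion. So H_0 ≅ Z.
rank ∂_1 = 4, rank ∂_2 = 6 ⇒ b_1 = 10 − 4 − 6 = 0; all invariant factors of ∂_2 are 1 so no torsion. So H_1 ≅ 0.
rank ∂_2 = 6, rank ∂_3 = 4 ⇒ b_2 = 10 − 6 − 4 = 0; all invariant factors of ∂_3 are 1 so no torsion. So H_2 ≅ 0.
rank ∂_3 = 4, rank ∂_4 = 0 ⇒ b_3 = 5 − 4 − 0 = 1. So H_3 ≅ Z.

H_0 ≅ Z,  H_1 = 0,  H_2 = 0,  H_3 ≅ Z.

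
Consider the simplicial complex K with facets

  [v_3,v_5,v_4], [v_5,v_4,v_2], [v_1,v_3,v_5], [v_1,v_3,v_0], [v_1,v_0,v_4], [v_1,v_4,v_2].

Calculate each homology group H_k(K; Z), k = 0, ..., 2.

Take the total order v_0 < v_1 < v_2 < v_3 < v_4 < v_5 on the vertex set. Then K (dimension 2) consists of the simplices:

  0-simplices (6): [v_0], [v_1], [v_2], [v_3], [v_4], [v_5]
  1-simplices (12): [v_0,v_1], [v_0,v_3], [v_0,v_4], [v_1,v_2], [v_1,v_3], [v_1,v_4], [v_1,v_5], [v_2,v_4], [v_2,v_5], [v_3,v_4], [v_3,v_5], [v_4,v_5]
  2-simplices (6): [v_0,v_1,v_3], [v_0,v_1,v_4], [v_1,v_2,v_4], [v_1,v_3,v_5], [v_2,v_4,v_5], [v_3,v_4,v_5]

so the chain groups are C_0 ≅ Z^6, C_1 ≅ Z^12, C_2 ≅ Z^6.

Boundary ∂_1: C_1 → C_0 is given by ∂[p,q] = [q] − [p].
The resulting 6×12 matrix has rank 5, and its Smith normal form has invariant factors (1,1,1,1,1).

The boundary map ∂_2: C_2 → C_1 sends each 2-simplex [p,q,r] to [q,r] − [p,r] + [p,q]. For instance
  ∂[v_2,v_4,v_5] = [v_4,v_5] − [v_2,v_5] + [v_2,v_4],
  ∂[v_1,v_2,v_4] = [v_2,v_4] − [v_1,v_4] + [v_1,v_2].
As a 12×6 matrix over Z this has rank 6, with invariant factors (1,1,1,1,1,1).

Now H_k = ker ∂_k / im ∂_{k+1}, so:

  H_0: rank C_0 − rank ∂_1 = 6 − 5 = 1, and the invariant factors of ∂_1 are all 1, so H_0 ≅ Z.
  H_1: rank ker ∂_1 − rank ∂_2 = (12 − 5) − 6 = 1, and the invariant factors of ∂_2 are all 1, so H_1 ≅ Z.
  H_2: rank ker ∂_2 − rank ∂_3 = (6 − 6) − 0 = 0, and there is no ∂_3, so H_2 ≅ 0.

(K is a triangulation of the cylinder S^1 x I.)

H_0 ≅ Z,  H_1 ≅ Z,  H_2 = 0.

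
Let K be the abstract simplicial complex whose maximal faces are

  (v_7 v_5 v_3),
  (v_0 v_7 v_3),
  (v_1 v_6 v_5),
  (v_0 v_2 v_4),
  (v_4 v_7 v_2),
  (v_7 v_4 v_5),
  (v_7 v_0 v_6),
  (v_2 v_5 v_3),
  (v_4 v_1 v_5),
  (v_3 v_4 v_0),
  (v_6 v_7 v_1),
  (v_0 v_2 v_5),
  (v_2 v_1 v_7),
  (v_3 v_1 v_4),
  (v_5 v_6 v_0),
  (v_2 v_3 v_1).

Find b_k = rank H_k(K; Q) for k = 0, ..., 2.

We work with the vertex ordering v_0 < v_1 < v_2 < v_3 < v_4 < v_5 < v_6 < v_7. The simplices of K, each written with vertices in increasing order, are:

  0-simplices (8): [v_0], [v_1], [v_2], [v_3], [v_4], [v_5], [v_6], [v_7]
  1-simplices (24): (24 of them)
  2-simplices (16): (16 of them)

so the chain groups are C_0 ≅ Z^8, C_1 ≅ Z^24, C_2 ≅ Z^16.

The boundary map ∂_1: C_1 → C_0 is given by ∂[p,q] = [q] − [p]. For instance
  ∂[v_3,v_7] = [v_7] − [v_3].
This gives a 8×24 integer matrix of rank 7; reducing to Smith normal form yields diagonal entries (1,1,1,1,1,1,1).

∂_2: C_2 → C_1 acts by ∂[p,q,r] = [q,r] − [p,r] + [p,q]. For instance
  ∂[v_0,v_2,v_4] = [v_2,v_4] − [v_0,v_4] + [v_0,v_2],
  ∂[v_2,v_3,v_5] = [v_3,v_5] − [v_2,v_5] + [v_2,v_3].
This gives a 24×16 integer matrix of rank 15; reducing to Smith normal form yields diagonal entries (1,1,1,1,1,1,1,1,1,1,1,1,1,1,1).

Computing H_k = (kernel of ∂_k) / (image of ∂_{k+1}):

  H_0: rank C_0 − rank ∂_1 = 8 − 7 = 1, and the invariant factors of ∂_1 are all 1, so H_0 ≅ Z.
  H_1: rank ker ∂_1 − rank ∂_2 = (24 − 7) − 15 = 2, and the invariant factors of ∂_2 are all 1, so H_1 ≅ Z^2.
  H_2: rank ker ∂_2 − rank ∂_3 = (16 − 15) − 0 = 1, and there is no ∂_3, so H_2 ≅ Z.

Hence the Betti numbers are b_0 = 1, b_1 = 2, b_2 = 1.

b_0 = 1, b_1 = 2, b_2 = 1.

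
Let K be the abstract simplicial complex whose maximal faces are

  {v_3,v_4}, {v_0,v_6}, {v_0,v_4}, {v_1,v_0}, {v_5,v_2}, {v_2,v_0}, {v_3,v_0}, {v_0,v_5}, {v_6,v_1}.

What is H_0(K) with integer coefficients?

K has 7 vertices, 9 edges.
rank ∂_0 = 0, rank ∂_1 = 6 ⇒ b_0 = 7 − 0 − 6 = 1; all invariant factors of ∂_1 are 1 so no torsion. So H_0 ≅ Z.

H_0 ≅ Z.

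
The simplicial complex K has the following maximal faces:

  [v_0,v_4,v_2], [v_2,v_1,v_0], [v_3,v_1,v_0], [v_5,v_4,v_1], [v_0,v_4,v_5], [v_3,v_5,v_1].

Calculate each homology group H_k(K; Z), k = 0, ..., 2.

Take the total order v_0 < v_1 < v_2 < v_3 < v_4 < v_5 on the vertex set. Then K (dimension 2) consists of the simplices:

  0-simplices (6): [v_0], [v_1], [v_2], [v_3], [v_4], [v_5]
  1-simplices (12): [v_0,v_1], [v_0,v_2], [v_0,v_3], [v_0,v_4], [v_0,v_5], [v_1,v_2], [v_1,v_3], [v_1,v_4], [v_1,v_5], [v_2,v_4], [v_3,v_5], [v_4,v_5]
  2-simplices (6): [v_0,v_1,v_2], [v_0,v_1,v_3], [v_0,v_2,v_4], [v_0,v_4,v_5], [v_1,v_3,v_5], [v_1,v_4,v_5]

Hence C_0 ≅ Z^6, C_1 ≅ Z^12, C_2 ≅ Z^6.

∂_1: C_1 → C_0 is given by ∂[p,q] = [q] − [p]. For instance
  ∂[v_0,v_5] = [v_5] − [v_0].
As a 6×12 matrix over Z this has rank 5, with invariant factors (1,1,1,1,1).

∂_2: C_2 → C_1 maps a triangle to the signed sum of its edges. For instance
  ∂[v_0,v_1,v_2] = [v_1,v_2] − [v_0,v_2] + [v_0,v_1],
  ∂[v_0,v_2,v_4] = [v_2,v_4] − [v_0,v_4] + [v_0,v_2].
The 12×6 boundary matrix has rank 6 and Smith normal form diag(1,1,1,1,1,1).

Now H_k = ker ∂_k / im ∂_{k+1}, so:

  H_0: rank C_0 − rank ∂_1 = 6 − 5 = 1, and the invariant factors of ∂_1 are all 1, so H_0 = Z.
  H_1: rank ker ∂_1 − rank ∂_2 = (12 − 5) − 6 = 1, and the invariant factors of ∂_2 are all 1, so H_1 = Z.
  H_2: rank ker ∂_2 − rank ∂_3 = (6 − 6) − 0 = 0, and there is no ∂_3, so H_2 = 0.

As a check, the Euler characteristic is 6 − 12 + 6 = 0, which agrees with 1 − 1 + 0 = 0.

H_0 ≅ Z,  H_1 ≅ Z,  H_2 = 0.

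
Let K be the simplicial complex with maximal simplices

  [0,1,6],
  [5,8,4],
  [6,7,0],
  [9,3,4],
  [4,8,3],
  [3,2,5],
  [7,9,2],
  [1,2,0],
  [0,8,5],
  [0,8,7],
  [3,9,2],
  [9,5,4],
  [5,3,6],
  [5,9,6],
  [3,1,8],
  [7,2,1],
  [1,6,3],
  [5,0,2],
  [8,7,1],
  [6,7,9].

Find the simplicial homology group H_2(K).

We work with the vertex ordering 0 < 1 < 2 < 3 < 4 < 5 < 6 < 7 < 8 < 9. The simplices of K, each written with vertices in increasing order, are:

  0-simplices (10): [0], [1], [2], [3], [4], [5], [6], [7], [8], [9]
  1-simplices (30): (30 of them)
  2-simplices (20): (20 of them)

Hence C_0 ≅ Z^10, C_1 ≅ Z^30, C_2 ≅ Z^20.

The boundary map ∂_1: C_1 → C_0 maps an edge to its endpoints' difference, ∂[p,q] = q − p. For instance
  ∂[2,7] = [7] − [2].
As a 10×30 matrix over Z this has rank 9, with invariant factors (1,1,1,1,1,1,1,1,1).

∂_2: C_2 → C_1 maps a triangle to the signed sum of its edges. For instance
  ∂[4,5,8] = [5,8] − [4,8] + [4,5],
  ∂[0,6,7] = [6,7] − [0,7] + [0,6].
The resulting 30×20 matrix has rank 20, and its Smith normal form has invariant factors (1,1,1,1,1,1,1,1,1,1,1,1,1,1,1,1,1,1,1,2).

From H_k ≅ ker(∂_k) / im(∂_{k+1}) we obtain:

  H_2: rank ker ∂_2 − rank ∂_3 = (20 − 20) − 0 = 0, and there is no ∂_3, so H_2 ≅ 0.

H_2 = 0.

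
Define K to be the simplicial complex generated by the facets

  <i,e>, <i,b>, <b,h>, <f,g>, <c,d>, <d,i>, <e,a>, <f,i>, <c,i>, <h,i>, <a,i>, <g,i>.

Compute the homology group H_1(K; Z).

We work with the vertex ordering a < b < c < d < e < f < g < h < i. The simplices of K, each written with vertices in increasing order, are:

  0-simplices (9): a, b, c, d, e, f, g, h, i
  1-simplices (12): ae, ai, bh, bi, cd, ci, di, ei, fg, fi, gi, hi

giving chain groups C_0 ≅ Z^9, C_1 ≅ Z^12.

Boundary ∂_1: C_1 → C_0 is given by ∂[p,q] = [q] − [p].
The 9×12 boundary matrix has rank 8 and Smith normal form diag(1,1,1,1,1,1,1,1).

From H_k ≅ ker(∂_k) / im(∂_{k+1}) we obtain:

  H_1: rank ker ∂_1 − rank ∂_2 = (12 − 8) − 0 = 4, and there is no ∂_2, so H_1 ≅ Z^4.

H_1 = Z^4.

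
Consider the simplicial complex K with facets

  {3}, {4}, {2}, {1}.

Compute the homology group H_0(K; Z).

K has 4 vertices.
rank ∂_0 = 0, rank ∂_1 = 0 ⇒ b_0 = 4 − 0 − 0 = 4. So H_0 ≅ Z^4.

H_0 ≅ Z^4.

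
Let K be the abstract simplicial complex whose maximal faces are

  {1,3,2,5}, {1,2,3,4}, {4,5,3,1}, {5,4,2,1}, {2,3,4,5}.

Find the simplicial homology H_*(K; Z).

We work with the vertex ordering 1 < 2 < 3 < 4 < 5. The simplices of K, each written with vertices in increasing order, are:

  0-simplices (5): [1], [2], [3], [4], [5]
  1-simplices (10): [1,2], [1,3], [1,4], [1,5], [2,3], [2,4], [2,5], [3,4], [3,5], [4,5]
  2-simplices (10): [1,2,3], [1,2,4], [1,2,5], [1,3,4], [1,3,5], [1,4,5], [2,3,4], [2,3,5], [2,4,5], [3,4,5]
  3-simplices (5): [1,2,3,4], [1,2,3,5], [1,2,4,5], [1,3,4,5], [2,3,4,5]

Hence C_0 ≅ Z^5, C_1 ≅ Z^10, C_2 ≅ Z^10, C_3 ≅ Z^5.

The boundary map ∂_1: C_1 → C_0 is given by ∂[p,q] = [q] − [p]. For instance
  ∂[1,2] = [2] − [1].
As a 5×10 matrix over Z this has rank 4, with invariant factors (1,1,1,1).

The boundary map ∂_2: C_2 → C_1 maps a triangle to the signed sum of its edges. For instance
  ∂[1,2,4] = [2,4] − [1,4] + [1,2],
  ∂[1,3,5] = [3,5] − [1,5] + [1,3].
As a 10×10 matrix over Z this has rank 6, with invariant factors (1,1,1,1,1,1).

∂_3: C_3 → C_2 sends each 3-simplex σ to the alternating sum Σ_i (−1)^i (σ with its i-th vertex removed). For instance
  ∂[1,2,3,5] = [2,3,5] − [1,3,5] + [1,2,5] − [1,2,3],
  ∂[2,3,4,5] = [3,4,5] − [2,4,5] + [2,3,5] − [2,3,4].
This gives a 10×5 integer matrix of rank 4; reducing to Smith normal form yields diagonal entries (1,1,1,1).

Computing H_k = (kernel of ∂_k) / (image of ∂_{k+1}):

  H_0: rank C_0 − rank ∂_1 = 5 − 4 = 1, and the invariant factors of ∂_1 are all 1, so H_0 = Z.
  H_1: rank ker ∂_1 − rank ∂_2 = (10 − 4) − 6 = 0, and the invariant factors of ∂_2 are all 1, so H_1 = 0.
  H_2: rank ker ∂_2 − rank ∂_3 = (10 − 6) − 4 = 0, and the invariant factors of ∂_3 are all 1, so H_2 = 0.
  H_3: rank ker ∂_3 − rank ∂_4 = (5 − 4) − 0 = 1, and there is no ∂_4, so H_3 = Z.

As a check, the Euler characteristic is 5 − 10 + 10 − 5 = 0, which agrees with 1 − 0 + 0 − 1 = 0.

H_0 ≅ Z,  H_1 = 0,  H_2 = 0,  H_3 ≅ Z.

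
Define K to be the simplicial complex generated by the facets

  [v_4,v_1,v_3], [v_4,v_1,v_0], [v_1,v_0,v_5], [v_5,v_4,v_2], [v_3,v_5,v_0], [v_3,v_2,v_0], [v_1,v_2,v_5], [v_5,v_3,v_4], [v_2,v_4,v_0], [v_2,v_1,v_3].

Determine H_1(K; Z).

Fix the vertex order v_0 < v_1 < v_2 < v_3 < v_4 < v_5 and write every simplex with vertices in increasing order. Then dim K = 2 and the simplices of K are:

  0-simplices (6): [v_0], [v_1], [v_2], [v_3], [v_4], [v_5]
  1-simplices (15): (15 of them)
  2-simplices (10): [v_0,v_1,v_4], [v_0,v_1,v_5], [v_0,v_2,v_3], [v_0,v_2,v_4], [v_0,v_3,v_5], [v_1,v_2,v_3], [v_1,v_2,v_5], [v_1,v_3,v_4], [v_2,v_4,v_5], [v_3,v_4,v_5]

giving chain groups C_0 ≅ Z^6, C_1 ≅ Z^15, C_2 ≅ Z^10.

Boundary ∂_1: C_1 → C_0 maps an edge to its endpoints' difference, ∂[p,q] = q − p.
The 6×15 boundary matrix has rank 5 and Smith normal form diag(1,1,1,1,1).

∂_2: C_2 → C_1 acts by ∂[p,q,r] = [q,r] − [p,r] + [p,q]. For instance
  ∂[v_0,v_1,v_4] = [v_1,v_4] − [v_0,v_4] + [v_0,v_1],
  ∂[v_0,v_3,v_5] = [v_3,v_5] − [v_0,v_5] + [v_0,v_3].
This gives a 15×10 integer matrix of rank 10; reducing to Smith normal form yields diagonal entries (1,1,1,1,1,1,1,1,1,2).

Computing H_k = (kernel of ∂_k) / (image of ∂_{k+1}):

  H_1: rank ker ∂_1 − rank ∂_2 = (15 − 5) − 10 = 0, and ∂_2 has invariant factor 2 > 1, so H_1 = Z/2.

(K is a triangulation of the real projective plane RP^2.)

H_1 ≅ Z/2.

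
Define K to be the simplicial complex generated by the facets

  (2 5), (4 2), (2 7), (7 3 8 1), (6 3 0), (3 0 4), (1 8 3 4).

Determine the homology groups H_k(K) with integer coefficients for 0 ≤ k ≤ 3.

H_0 ≅ Z,  H_1 ≅ Z,  H_2 = 0,  H_3 = 0.

Take the total order 0 < 1 < 2 < 3 < 4 < 5 < 6 < 7 < 8 on the vertex set. Then K (dimension 3) consists of the simplices:

  0-simplices (9): [0], [1], [2], [3], [4], [5], [6], [7], [8]
  1-simplices (16): [0,3], [0,4], [0,6], [1,3], [1,4], [1,7], [1,8], [2,4], [2,5], [2,7], [3,4], [3,6], [3,7], [3,8], [4,8], [7,8]
  2-simplices (9): [0,3,4], [0,3,6], [1,3,4], [1,3,7], [1,3,8], [1,4,8], [1,7,8], [3,4,8], [3,7,8]
  3-simplices (2): [1,3,4,8], [1,3,7,8]

giving chain groups C_0 ≅ Z^9, C_1 ≅ Z^16, C_2 ≅ Z^9, C_3 ≅ Z^2.

∂_1: C_1 → C_0 sends each edge [p,q] (with p < q) to q − p. For instance
  ∂[2,7] = [7] − [2].
The resulting 9×16 matrix has rank 8, and its Smith normal form has invariant factors (1,1,1,1,1,1,1,1).

Boundary ∂_2: C_2 → C_1 acts by ∂[p,q,r] = [q,r] − [p,r] + [p,q]. For instance
  ∂[0,3,6] = [3,6] − [0,6] + [0,3],
  ∂[0,3,4] = [3,4] − [0,4] + [0,3].
The resulting 16×9 matrix has rank 7, and its Smith normal form has invariant factors (1,1,1,1,1,1,1).

∂_3: C_3 → C_2 sends each 3-simplex σ to the alternating sum Σ_i (−1)^i (σ with its i-th vertex removed). For instance
  ∂[1,3,7,8] = [3,7,8] − [1,7,8] + [1,3,8] − [1,3,7],
  ∂[1,3,4,8] = [3,4,8] − [1,4,8] + [1,3,8] − [1,3,4].
The resulting 9×2 matrix has rank 2, and its Smith normal form has invariant factors (1,1).

From H_k ≅ ker(∂_k) / im(∂_{k+1}) we obtain:

  H_0: rank C_0 − rank ∂_1 = 9 − 8 = 1, and the invariant factors of ∂_1 are all 1, so H_0 ≅ Z.
  H_1: rank ker ∂_1 − rank ∂_2 = (16 − 8) − 7 = 1, and the invariant factors of ∂_2 are all 1, so H_1 ≅ Z.
  H_2: rank ker ∂_2 − rank ∂_3 = (9 − 7) − 2 = 0, and the invariant factors of ∂_3 are all 1, so H_2 ≅ 0.
  H_3: rank ker ∂_3 − rank ∂_4 = (2 − 2) − 0 = 0, and there is no ∂_4, so H_3 ≅ 0.

As a check, the Euler characteristic is 9 − 16 + 9 − 2 = 0, which agrees with 1 − 1 + 0 − 0 = 0.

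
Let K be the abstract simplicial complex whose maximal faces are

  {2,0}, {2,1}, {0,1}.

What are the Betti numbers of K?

Order the vertices as 0 < 1 < 2. Listing each simplex with vertices in this order, K has dimension 1 with simplices:

  0-simplices (3): [0], [1], [2]
  1-simplices (3): [0,1], [0,2], [1,2]

Hence C_0 ≅ Z^3, C_1 ≅ Z^3.

Boundary ∂_1: C_1 → C_0 maps an edge to its endpoints' difference, ∂[p,q] = q − p. For instance
  ∂[1,2] = [2] − [1].
The resulting 3×3 matrix has rank 2, and its Smith normal form has invariant factors (1,1).

Computing H_k = (kernel of ∂_k) / (image of ∂_{k+1}):

  H_0: rank C_0 − rank ∂_1 = 3 − 2 = 1, and the invariant factors of ∂_1 are all 1, so H_0 = Z.
  H_1: rank ker ∂_1 − rank ∂_2 = (3 − 2) − 0 = 1, and there is no ∂_2, so H_1 = Z.

Hence the Betti numbers are b_0 = 1, b_1 = 1.

b_0 = 1, b_1 = 1.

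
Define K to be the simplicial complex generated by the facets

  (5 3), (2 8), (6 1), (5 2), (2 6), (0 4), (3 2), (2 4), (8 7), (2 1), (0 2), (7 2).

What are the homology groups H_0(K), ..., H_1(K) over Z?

We work with the vertex ordering 0 < 1 < 2 < 3 < 4 < 5 < 6 < 7 < 8. The simplices of K, each written with vertices in increasing order, are:

  0-simplices (9): [0], [1], [2], [3], [4], [5], [6], [7], [8]
  1-simplices (12): [0,2], [0,4], [1,2], [1,6], [2,3], [2,4], [2,5], [2,6], [2,7], [2,8], [3,5], [7,8]

Hence C_0 ≅ Z^9, C_1 ≅ Z^12.

The boundary map ∂_1: C_1 → C_0 maps an edge to its endpoints' difference, ∂[p,q] = q − p. For instance
  ∂[1,6] = [6] − [1].
The 9×12 boundary matrix has rank 8 and Smith normal form diag(1,1,1,1,1,1,1,1).

Computing H_k = (kernel of ∂_k) / (image of ∂_{k+1}):

  H_0: rank C_0 − rank ∂_1 = 9 − 8 = 1, and the invariant factors of ∂_1 are all 1, so H_0 ≅ Z.
  H_1: rank ker ∂_1 − rank ∂_2 = (12 − 8) − 0 = 4, and there is no ∂_2, so H_1 ≅ Z^4.

H_0 = Z,  H_1 = Z^4.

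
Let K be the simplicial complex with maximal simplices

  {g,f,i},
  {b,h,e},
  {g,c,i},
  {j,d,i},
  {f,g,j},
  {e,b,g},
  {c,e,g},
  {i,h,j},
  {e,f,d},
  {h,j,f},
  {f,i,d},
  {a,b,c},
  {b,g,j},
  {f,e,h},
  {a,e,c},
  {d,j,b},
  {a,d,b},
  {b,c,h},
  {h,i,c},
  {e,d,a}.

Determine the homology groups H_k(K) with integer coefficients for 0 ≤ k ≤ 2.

H_0 = Z,  H_1 = Z ⊕ Z/2Z,  H_2 = 0.

Order the vertices as a < b < c < d < e < f < g < h < i < j. Listing each simplex with vertices in this order, K has dimension 2 with simplices:

  0-simplices (10): a, b, c, d, e, f, g, h, i, j
  1-simplices (30): ab, ac, ad, ae, bc, bd, be, bg, bh, bj, ce, cg, ch, ci, de, df, di, dj, ef, eg, eh, fg, fh, fi, fj, gi, gj, hi, hj, ij
  2-simplices (20): abc, abd, ace, ade, bch, bdj, beg, beh, bgj, ceg, cgi, chi, def, dfi, dij, efh, fgi, fgj, fhj, hij

Hence C_0 ≅ Z^10, C_1 ≅ Z^30, C_2 ≅ Z^20.

Boundary ∂_1: C_1 → C_0 maps an edge to its endpoints' difference, ∂[p,q] = q − p.
As a 10×30 matrix over Z this has rank 9, with invariant factors (1,1,1,1,1,1,1,1,1).

Boundary ∂_2: C_2 → C_1 sends each 2-simplex [p,q,r] to [q,r] − [p,r] + [p,q]. For instance
  ∂chi = hi − ci + ch,
  ∂beg = eg − bg + be.
This gives a 30×20 integer matrix of rank 20; reducing to Smith normal form yields diagonal entries (1,1,1,1,1,1,1,1,1,1,1,1,1,1,1,1,1,1,1,2).

Computing H_k = (kernel of ∂_k) / (image of ∂_{k+1}):

  H_0: rank C_0 − rank ∂_1 = 10 − 9 = 1, and the invariant factors of ∂_1 are all 1, so H_0 ≅ Z.
  H_1: rank ker ∂_1 − rank ∂_2 = (30 − 9) − 20 = 1, and ∂_2 has invariant factor 2 > 1, so H_1 ≅ Z ⊕ Z/2Z.
  H_2: rank ker ∂_2 − rank ∂_3 = (20 − 20) − 0 = 0, and there is no ∂_3, so H_2 ≅ 0.

(K is a triangulation of the Klein bottle.)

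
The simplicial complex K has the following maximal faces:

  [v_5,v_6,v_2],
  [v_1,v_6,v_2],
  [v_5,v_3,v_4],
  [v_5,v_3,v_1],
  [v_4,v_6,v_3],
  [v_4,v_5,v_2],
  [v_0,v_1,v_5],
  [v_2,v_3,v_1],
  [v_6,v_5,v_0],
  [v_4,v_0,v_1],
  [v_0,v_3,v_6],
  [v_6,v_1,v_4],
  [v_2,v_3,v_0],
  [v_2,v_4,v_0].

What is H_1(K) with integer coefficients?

H_1 = Z^2.

We work with the vertex ordering v_0 < v_1 < v_2 < v_3 < v_4 < v_5 < v_6. The simplices of K, each written with vertices in increasing order, are:

  0-simplices (7): [v_0], [v_1], [v_2], [v_3], [v_4], [v_5], [v_6]
  1-simplices (21): (21 of them)
  2-simplices (14): (14 of them)

so the chain groups are C_0 ≅ Z^7, C_1 ≅ Z^21, C_2 ≅ Z^14.

∂_1: C_1 → C_0 sends each edge [p,q] (with p < q) to q − p. For instance
  ∂[v_2,v_5] = [v_5] − [v_2].
The resulting 7×21 matrix has rank 6, and its Smith normal form has invariant factors (1,1,1,1,1,1).

The boundary map ∂_2: C_2 → C_1 sends each 2-simplex [p,q,r] to [q,r] − [p,r] + [p,q]. For instance
  ∂[v_2,v_5,v_6] = [v_5,v_6] − [v_2,v_6] + [v_2,v_5],
  ∂[v_0,v_5,v_6] = [v_5,v_6] − [v_0,v_6] + [v_0,v_5].
This gives a 21×14 integer matrix of rank 13; reducing to Smith normal form yields diagonal entries (1,1,1,1,1,1,1,1,1,1,1,1,1).

Computing H_k = (kernel of ∂_k) / (image of ∂_{k+1}):

  H_1: rank ker ∂_1 − rank ∂_2 = (21 − 6) − 13 = 2, and the invariant factors of ∂_2 are all 1, so H_1 = Z^2.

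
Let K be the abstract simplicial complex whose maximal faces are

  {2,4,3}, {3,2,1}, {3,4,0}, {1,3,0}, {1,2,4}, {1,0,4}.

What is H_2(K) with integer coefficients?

Take the total order 0 < 1 < 2 < 3 < 4 on the vertex set. Then K (dimension 2) consists of the simplices:

  0-simplices (5): [0], [1], [2], [3], [4]
  1-simplices (9): [0,1], [0,3], [0,4], [1,2], [1,3], [1,4], [2,3], [2,4], [3,4]
  2-simplices (6): [0,1,3], [0,1,4], [0,3,4], [1,2,3], [1,2,4], [2,3,4]

Hence C_0 ≅ Z^5, C_1 ≅ Z^9, C_2 ≅ Z^6.

The boundary map ∂_1: C_1 → C_0 maps an edge to its endpoints' difference, ∂[p,q] = q − p.
As a 5×9 matrix over Z this has rank 4, with invariant factors (1,1,1,1).

∂_2: C_2 → C_1 sends each 2-simplex [p,q,r] to [q,r] − [p,r] + [p,q]. For instance
  ∂[2,3,4] = [3,4] − [2,4] + [2,3],
  ∂[1,2,4] = [2,4] − [1,4] + [1,2].
This gives a 9×6 integer matrix of rank 5; reducing to Smith normal form yields diagonal entries (1,1,1,1,1).

From H_k ≅ ker(∂_k) / im(∂_{k+1}) we obtain:

  H_2: rank ker ∂_2 − rank ∂_3 = (6 − 5) − 0 = 1, and there is no ∂_3, so H_2 ≅ Z.

H_2 = Z.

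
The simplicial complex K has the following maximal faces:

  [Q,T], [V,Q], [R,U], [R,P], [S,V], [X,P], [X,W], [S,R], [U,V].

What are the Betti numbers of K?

Take the total order P < Q < R < S < T < U < V < W < X on the vertex set. Then K (dimension 1) consists of the simplices:

  0-simplices (9): P, Q, R, S, T, U, V, W, X
  1-simplices (9): PR, PX, QT, QV, RS, RU, SV, UV, WX

Hence C_0 ≅ Z^9, C_1 ≅ Z^9.

∂_1: C_1 → C_0 is given by ∂[p,q] = [q] − [p]. For instance
  ∂WX = X − W.
The resulting 9×9 matrix has rank 8, and its Smith normal form has invariant factors (1,1,1,1,1,1,1,1).

From H_k ≅ ker(∂_k) / im(∂_{k+1}) we obtain:

  H_0: rank C_0 − rank ∂_1 = 9 − 8 = 1, and the invariant factors of ∂_1 are all 1, so H_0 ≅ Z.
  H_1: rank ker ∂_1 − rank ∂_2 = (9 − 8) − 0 = 1, and there is no ∂_2, so H_1 ≅ Z.

As a check, the Euler characteristic is 9 − 9 = 0, which agrees with 1 − 1 = 0.

Hence the Betti numbers are b_0 = 1, b_1 = 1.

b_0 = 1, b_1 = 1.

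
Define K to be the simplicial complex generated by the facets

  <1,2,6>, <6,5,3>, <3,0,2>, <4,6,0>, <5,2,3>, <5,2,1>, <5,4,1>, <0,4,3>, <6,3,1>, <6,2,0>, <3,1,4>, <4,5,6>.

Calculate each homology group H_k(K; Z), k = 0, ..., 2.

We work with the vertex ordering 0 < 1 < 2 < 3 < 4 < 5 < 6. The simplices of K, each written with vertices in increasing order, are:

  0-simplices (7): [0], [1], [2], [3], [4], [5], [6]
  1-simplices (18): [0,2], [0,3], [0,4], [0,6], [1,2], [1,3], [1,4], [1,5], [1,6], [2,3], [2,5], [2,6], [3,4], [3,5], [3,6], [4,5], [4,6], [5,6]
  2-simplices (12): [0,2,3], [0,2,6], [0,3,4], [0,4,6], [1,2,5], [1,2,6], [1,3,4], [1,3,6], [1,4,5], [2,3,5], [3,5,6], [4,5,6]

Hence C_0 ≅ Z^7, C_1 ≅ Z^18, C_2 ≅ Z^12.

The boundary map ∂_1: C_1 → C_0 sends each edge [p,q] (with p < q) to q − p. For instance
  ∂[2,3] = [3] − [2].
The 7×18 boundary matrix has rank 6 and Smith normal form diag(1,1,1,1,1,1).

∂_2: C_2 → C_1 sends each 2-simplex [p,q,r] to [q,r] − [p,r] + [p,q]. For instance
  ∂[0,4,6] = [4,6] − [0,6] + [0,4],
  ∂[1,2,5] = [2,5] − [1,5] + [1,2].
This gives a 18×12 integer matrix of rank 12; reducing to Smith normal form yields diagonal entries (1,1,1,1,1,1,1,1,1,1,1,2).

Computing H_k = (kernel of ∂_k) / (image of ∂_{k+1}):

  H_0: rank C_0 − rank ∂_1 = 7 − 6 = 1, and the invariant factors of ∂_1 are all 1, so H_0 = Z.
  H_1: rank ker ∂_1 − rank ∂_2 = (18 − 6) − 12 = 0, and ∂_2 has invariant factor 2 > 1, so H_1 = Z/2.
  H_2: rank ker ∂_2 − rank ∂_3 = (12 − 12) − 0 = 0, and there is no ∂_3, so H_2 = 0.

H_0 ≅ Z,  H_1 ≅ Z/2,  H_2 = 0.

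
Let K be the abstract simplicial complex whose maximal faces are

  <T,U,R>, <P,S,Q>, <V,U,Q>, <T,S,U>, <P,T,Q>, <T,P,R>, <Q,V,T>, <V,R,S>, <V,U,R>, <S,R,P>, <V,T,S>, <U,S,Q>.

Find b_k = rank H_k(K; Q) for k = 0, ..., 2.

b_0 = 1, b_1 = 0, b_2 = 0.

We work with the vertex ordering P < Q < R < S < T < U < V. The simplices of K, each written with vertices in increasing order, are:

  0-simplices (7): P, Q, R, S, T, U, V
  1-simplices (18): PQ, PR, PS, PT, QS, QT, QU, QV, RS, RT, RU, RV, ST, SU, SV, TU, TV, UV
  2-simplices (12): PQS, PQT, PRS, PRT, QSU, QTV, QUV, RSV, RTU, RUV, STU, STV

giving chain groups C_0 ≅ Z^7, C_1 ≅ Z^18, C_2 ≅ Z^12.

∂_1: C_1 → C_0 is given by ∂[p,q] = [q] − [p].
This gives a 7×18 integer matrix of rank 6; reducing to Smith normal form yields diagonal entries (1,1,1,1,1,1).

The boundary map ∂_2: C_2 → C_1 maps a triangle to the signed sum of its edges. For instance
  ∂STV = TV − SV + ST,
  ∂QUV = UV − QV + QU.
As a 18×12 matrix over Z this has rank 12, with invariant factors (1,1,1,1,1,1,1,1,1,1,1,2).

Reading off H_k = ker ∂_k / im ∂_{k+1}:

  H_0: rank C_0 − rank ∂_1 = 7 − 6 = 1, and the invariant factors of ∂_1 are all 1, so H_0 ≅ Z.
  H_1: rank ker ∂_1 − rank ∂_2 = (18 − 6) − 12 = 0, and ∂_2 has invariant factor 2 > 1, so H_1 ≅ Z/2.
  H_2: rank ker ∂_2 − rank ∂_3 = (12 − 12) − 0 = 0, and there is no ∂_3, so H_2 ≅ 0.

Hence the Betti numbers are b_0 = 1, b_1 = 0, b_2 = 0.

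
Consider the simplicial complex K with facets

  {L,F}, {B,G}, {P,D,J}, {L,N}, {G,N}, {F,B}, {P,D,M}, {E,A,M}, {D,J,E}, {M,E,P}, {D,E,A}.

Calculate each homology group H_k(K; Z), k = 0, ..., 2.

We work with the vertex ordering A < B < D < E < F < G < J < L < M < N < P. The simplices of K, each written with vertices in increasing order, are:

  0-simplices (11): A, B, D, E, F, G, J, L, M, N, P
  1-simplices (17): AD, AE, AM, BF, BG, DE, DJ, DM, DP, EJ, EM, EP, FL, GN, JP, LN, MP
  2-simplices (6): ADE, AEM, DEJ, DJP, DMP, EMP

so the chain groups are C_0 ≅ Z^11, C_1 ≅ Z^17, C_2 ≅ Z^6.

Boundary ∂_1: C_1 → C_0 sends each edge [p,q] (with p < q) to q − p.
The 11×17 boundary matrix has rank 9 and Smith normal form diag(1,1,1,1,1,1,1,1,1).

∂_2: C_2 → C_1 sends each 2-simplex [p,q,r] to [q,r] − [p,r] + [p,q]. For instance
  ∂DJP = JP − DP + DJ,
  ∂DEJ = EJ − DJ + DE.
The resulting 17×6 matrix has rank 6, and its Smith normal form has invariant factors (1,1,1,1,1,1).

From H_k ≅ ker(∂_k) / im(∂_{k+1}) we obtain:

  H_0: rank C_0 − rank ∂_1 = 11 − 9 = 2, and the invariant factors of ∂_1 are all 1, so H_0 = Z^2.
  H_1: rank ker ∂_1 − rank ∂_2 = (17 − 9) − 6 = 2, and the invariant factors of ∂_2 are all 1, so H_1 = Z^2.
  H_2: rank ker ∂_2 − rank ∂_3 = (6 − 6) − 0 = 0, and there is no ∂_3, so H_2 = 0.

As a check, the Euler characteristic is 11 − 17 + 6 = 0, which agrees with 2 − 2 + 0 = 0.

H_0 = Z^2,  H_1 = Z^2,  H_2 = 0.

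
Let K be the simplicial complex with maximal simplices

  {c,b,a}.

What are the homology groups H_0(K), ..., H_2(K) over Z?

H_0 = Z,  H_1 = 0,  H_2 = 0.

Take the total order a < b < c on the vertex set. Then K (dimension 2) consists of the simplices:

  0-simplices (3): a, b, c
  1-simplices (3): ab, ac, bc
  2-simplices (1): abc

Hence C_0 ≅ Z^3, C_1 ≅ Z^3, C_2 ≅ Z^1.

The boundary map ∂_1: C_1 → C_0 sends each edge [p,q] (with p < q) to q − p. For instance
  ∂bc = c − b.
As a 3×3 matrix over Z this has rank 2, with invariant factors (1,1).

Boundary ∂_2: C_2 → C_1 acts by ∂[p,q,r] = [q,r] − [p,r] + [p,q]. For instance
  ∂abc = bc − ac + ab.
The 3×1 boundary matrix has rank 1 and Smith normal form diag(1).

Reading off H_k = ker ∂_k / im ∂_{k+1}:

  H_0: rank C_0 − rank ∂_1 = 3 − 2 = 1, and the invariant factors of ∂_1 are all 1, so H_0 ≅ Z.
  H_1: rank ker ∂_1 − rank ∂_2 = (3 − 2) − 1 = 0, and the invariant factors of ∂_2 are all 1, so H_1 ≅ 0.
  H_2: rank ker ∂_2 − rank ∂_3 = (1 − 1) − 0 = 0, and there is no ∂_3, so H_2 ≅ 0.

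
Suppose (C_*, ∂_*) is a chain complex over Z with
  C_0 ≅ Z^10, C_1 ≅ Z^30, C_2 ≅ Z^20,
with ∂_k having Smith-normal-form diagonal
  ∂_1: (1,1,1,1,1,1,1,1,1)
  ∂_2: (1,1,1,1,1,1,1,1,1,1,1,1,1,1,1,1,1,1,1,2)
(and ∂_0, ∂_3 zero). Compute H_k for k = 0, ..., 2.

H_0 ≅ Z,  H_1 ≅ Z ⊕ Z_2,  H_2 = 0.

H_0: b_0 = 10 − 0 − 9 = 1; torsion from ∂_1 factors > 1: none. So H_0 ≅ Z.
H_1: b_1 = 30 − 9 − 20 = 1; torsion from ∂_2 factors > 1: [2]. So H_1 ≅ Z ⊕ Z_2.
H_2: b_2 = 20 − 20 − 0 = 0; torsion from ∂_3 factors > 1: none. So H_2 ≅ 0.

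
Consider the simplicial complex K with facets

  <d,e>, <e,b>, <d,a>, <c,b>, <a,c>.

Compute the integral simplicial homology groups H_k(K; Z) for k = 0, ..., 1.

Fix the vertex order a < b < c < d < e and write every simplex with vertices in increasing order. Then dim K = 1 and the simplices of K are:

  0-simplices (5): a, b, c, d, e
  1-simplices (5): ac, ad, bc, be, de

so the chain groups are C_0 ≅ Z^5, C_1 ≅ Z^5.

Boundary ∂_1: C_1 → C_0 maps an edge to its endpoints' difference, ∂[p,q] = q − p.
The 5×5 boundary matrix has rank 4 and Smith normal form diag(1,1,1,1).

Computing H_k = (kernel of ∂_k) / (image of ∂_{k+1}):

  H_0: rank C_0 − rank ∂_1 = 5 − 4 = 1, and the invariant factors of ∂_1 are all 1, so H_0 = Z.
  H_1: rank ker ∂_1 − rank ∂_2 = (5 − 4) − 0 = 1, and there is no ∂_2, so H_1 = Z.

H_0 = Z,  H_1 = Z.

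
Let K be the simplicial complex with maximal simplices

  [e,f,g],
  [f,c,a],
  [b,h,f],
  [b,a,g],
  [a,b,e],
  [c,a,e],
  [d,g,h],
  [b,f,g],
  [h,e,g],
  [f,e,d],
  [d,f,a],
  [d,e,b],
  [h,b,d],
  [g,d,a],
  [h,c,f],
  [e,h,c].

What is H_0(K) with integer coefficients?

H_0 = Z.

Order the vertices as a < b < c < d < e < f < g < h. Listing each simplex with vertices in this order, K has dimension 2 with simplices:

  0-simplices (8): a, b, c, d, e, f, g, h
  1-simplices (24): ab, ac, ad, ae, af, ag, bd, be, bf, bg, bh, ce, cf, ch, de, df, dg, dh, ef, eg, eh, fg, fh, gh
  2-simplices (16): abe, abg, ace, acf, adf, adg, bde, bdh, bfg, bfh, ceh, cfh, def, dgh, efg, egh

so the chain groups are C_0 ≅ Z^8, C_1 ≅ Z^24, C_2 ≅ Z^16.

Boundary ∂_1: C_1 → C_0 maps an edge to its endpoints' difference, ∂[p,q] = q − p. For instance
  ∂dg = g − d.
This gives a 8×24 integer matrix of rank 7; reducing to Smith normal form yields diagonal entries (1,1,1,1,1,1,1).

∂_2: C_2 → C_1 maps a triangle to the signed sum of its edges. For instance
  ∂ace = ce − ae + ac,
  ∂bfg = fg − bg + bf.
The 24×16 boundary matrix has rank 15 and Smith normal form diag(1,1,1,1,1,1,1,1,1,1,1,1,1,1,1).

Now H_k = ker ∂_k / im ∂_{k+1}, so:

  H_0: rank C_0 − rank ∂_1 = 8 − 7 = 1, and the invariant factors of ∂_1 are all 1, so H_0 = Z.

(K is a triangulation of the torus T^2.)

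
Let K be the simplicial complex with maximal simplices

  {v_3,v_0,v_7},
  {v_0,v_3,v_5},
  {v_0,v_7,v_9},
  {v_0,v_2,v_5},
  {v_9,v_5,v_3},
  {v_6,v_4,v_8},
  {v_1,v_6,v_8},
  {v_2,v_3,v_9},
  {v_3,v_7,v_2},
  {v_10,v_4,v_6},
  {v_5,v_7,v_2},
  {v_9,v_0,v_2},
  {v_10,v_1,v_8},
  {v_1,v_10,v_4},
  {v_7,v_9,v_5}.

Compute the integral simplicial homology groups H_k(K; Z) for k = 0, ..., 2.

We work with the vertex ordering v_0 < v_1 < v_2 < v_3 < v_4 < v_5 < v_6 < v_7 < v_8 < v_9 < v_10. The simplices of K, each written with vertices in increasing order, are:

  0-simplices (11): [v_0], [v_1], [v_2], [v_3], [v_4], [v_5], [v_6], [v_7], [v_8], [v_9], [v_10]
  1-simplices (25): (25 of them)
  2-simplices (15): (15 of them)

giving chain groups C_0 ≅ Z^11, C_1 ≅ Z^25, C_2 ≅ Z^15.

Boundary ∂_1: C_1 → C_0 sends each edge [p,q] (with p < q) to q − p.
This gives a 11×25 integer matrix of rank 9; reducing to Smith normal form yields diagonal entries (1,1,1,1,1,1,1,1,1).

Boundary ∂_2: C_2 → C_1 acts by ∂[p,q,r] = [q,r] − [p,r] + [p,q]. For instance
  ∂[v_2,v_5,v_7] = [v_5,v_7] − [v_2,v_7] + [v_2,v_5],
  ∂[v_0,v_2,v_9] = [v_2,v_9] − [v_0,v_9] + [v_0,v_2].
This gives a 25×15 integer matrix of rank 15; reducing to Smith normal form yields diagonal entries (1,1,1,1,1,1,1,1,1,1,1,1,1,1,2).

From H_k ≅ ker(∂_k) / im(∂_{k+1}) we obtain:

  H_0: rank C_0 − rank ∂_1 = 11 − 9 = 2, and the invariant factors of ∂_1 are all 1, so H_0 = Z^2.
  H_1: rank ker ∂_1 − rank ∂_2 = (25 − 9) − 15 = 1, and ∂_2 has invariant factor 2 > 1, so H_1 = Z ⊕ Z_2.
  H_2: rank ker ∂_2 − rank ∂_3 = (15 − 15) − 0 = 0, and there is no ∂_3, so H_2 = 0.

H_0 ≅ Z^2,  H_1 ≅ Z ⊕ Z_2,  H_2 = 0.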